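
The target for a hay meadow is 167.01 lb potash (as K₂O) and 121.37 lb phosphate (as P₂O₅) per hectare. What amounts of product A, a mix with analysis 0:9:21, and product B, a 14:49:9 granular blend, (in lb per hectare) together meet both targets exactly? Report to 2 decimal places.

748.01 lb product A, 110.30 lb product B

Let a = lb of product A, b = lb of product B (per hectare).
K₂O: 0.21·a + 0.09·b = 167.01
P₂O₅: 0.09·a + 0.49·b = 121.37
From row1: a = (167.01 − 0.09·b) / 0.21.
Into row2: 0.09·(167.01 − 0.09·b)/0.21 + 0.49·b = 121.37 → b = 110.304, a = 748.013.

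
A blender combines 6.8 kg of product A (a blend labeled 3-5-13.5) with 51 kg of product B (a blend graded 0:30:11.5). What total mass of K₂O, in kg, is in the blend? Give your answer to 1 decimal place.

K₂O mass = 13.5%×6.8 + 11.5%×51 = 6.783 kg.

6.8 kg K₂O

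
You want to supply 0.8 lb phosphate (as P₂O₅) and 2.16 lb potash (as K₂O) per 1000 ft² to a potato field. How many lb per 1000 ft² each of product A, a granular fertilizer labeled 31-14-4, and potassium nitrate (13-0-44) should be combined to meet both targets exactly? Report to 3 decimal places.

5.714 lb product A, 4.390 lb potassium nitrate

Let a = lb of product A, b = lb of potassium nitrate (per 1000 ft²).
P₂O₅: 0.14·a + 0·b = 0.8
K₂O: 0.04·a + 0.44·b = 2.16
Eliminate b: (row1) − 0/0.44·(row2) → 0.14·a = 0.8, so a = 5.71429.
Then b = (2.16 − 0.04·5.71429) / 0.44 = 4.38961.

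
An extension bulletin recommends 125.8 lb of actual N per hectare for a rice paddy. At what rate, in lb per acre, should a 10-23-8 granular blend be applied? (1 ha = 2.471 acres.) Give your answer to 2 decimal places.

Product per hectare = 125.8 / 10% = 1258 lb.
Convert to per acre: 1258 × 0.404694 = 509.106 lb.

509.11 lb of product per acre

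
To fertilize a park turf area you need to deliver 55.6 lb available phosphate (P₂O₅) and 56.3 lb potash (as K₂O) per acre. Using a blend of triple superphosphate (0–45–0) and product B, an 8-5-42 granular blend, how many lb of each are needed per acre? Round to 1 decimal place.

With a, b = lb per acre of triple superphosphate and product B:
P₂O₅: 0.45·a + 0.05·b = 55.6
K₂O: 0·a + 0.42·b = 56.3
Solving simultaneously: a = 108.661, b = 134.048.

108.7 lb triple superphosphate, 134.0 lb product B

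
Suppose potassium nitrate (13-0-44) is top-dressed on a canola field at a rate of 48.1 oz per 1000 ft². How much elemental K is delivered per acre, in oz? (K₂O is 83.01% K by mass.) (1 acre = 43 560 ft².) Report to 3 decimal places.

765.272 oz K per acre

K₂O per 1000 ft² = 48.1 × 44% = 21.164 oz.
Elemental K = 21.164 × 0.8301 = 17.5682 oz per 1000 ft².
Convert to per acre: 17.5682 × 43.56 = 765.2724 oz.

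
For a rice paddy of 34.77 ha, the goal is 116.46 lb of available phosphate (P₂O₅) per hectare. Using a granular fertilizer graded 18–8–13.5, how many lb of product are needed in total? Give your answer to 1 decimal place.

Product per hectare = 116.46 / 8% = 1455.75 lb.
Total product = 1455.75 × 34.77 = 50616.43 lb.

50616.4 lb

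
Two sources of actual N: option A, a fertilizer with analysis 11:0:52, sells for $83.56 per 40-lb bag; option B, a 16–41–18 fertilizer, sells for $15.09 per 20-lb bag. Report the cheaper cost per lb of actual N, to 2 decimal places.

option A: N per bag = 40 × 11% = 4.4 lb; cost = 83.56 / 4.4 = $18.9909/lb N.
option B: N per bag = 20 × 16% = 3.2 lb; cost = 15.09 / 3.2 = $4.7156/lb N.
option B is cheaper.

$4.72 per lb N (option B)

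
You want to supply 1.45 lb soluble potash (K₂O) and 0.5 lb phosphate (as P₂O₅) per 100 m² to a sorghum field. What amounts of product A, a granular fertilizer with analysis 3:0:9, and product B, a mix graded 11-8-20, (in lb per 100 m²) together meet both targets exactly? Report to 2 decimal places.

With a, b = lb per 100 m² of product A and product B:
K₂O: 0.09·a + 0.2·b = 1.45
P₂O₅: 0·a + 0.08·b = 0.5
Solving simultaneously: a = 2.22222, b = 6.25.

2.22 lb product A, 6.25 lb product B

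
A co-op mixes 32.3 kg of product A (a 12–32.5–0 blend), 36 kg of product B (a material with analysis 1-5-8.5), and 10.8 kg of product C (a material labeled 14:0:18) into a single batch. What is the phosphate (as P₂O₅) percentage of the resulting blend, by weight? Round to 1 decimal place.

15.5% P₂O₅

Total mass = 32.3 + 36 + 10.8 = 79.1 kg.
P₂O₅ mass = 32.5%×32.3 + 5%×36 + 0%×10.8 = 12.2975 kg.
% P₂O₅ = 12.2975 / 79.1 = 15.5468%.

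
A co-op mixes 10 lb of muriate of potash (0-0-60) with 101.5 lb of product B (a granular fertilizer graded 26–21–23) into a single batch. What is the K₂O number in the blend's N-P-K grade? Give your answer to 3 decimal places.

Total mass = 10 + 101.5 = 111.5 lb.
K₂O mass = 60%×10 + 23%×101.5 = 29.345 lb.
% K₂O = 29.345 / 111.5 = 26.3184%.

26.318% K₂O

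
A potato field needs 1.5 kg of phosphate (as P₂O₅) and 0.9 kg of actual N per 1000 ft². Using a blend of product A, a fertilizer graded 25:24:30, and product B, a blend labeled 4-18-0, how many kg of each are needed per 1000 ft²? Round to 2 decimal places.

Per-1000 ft² balance (a = product A, b = product B):
P₂O₅: 0.24·a + 0.18·b = 1.5
N: 0.25·a + 0.04·b = 0.9
Eliminate a: (row1) − 0.24/0.25·(row2) → 0.1416·b = 0.636, so b = 4.49153.
Back-substitute: a = (1.5 − 0.18·4.49153) / 0.24 = 2.88136.

2.88 kg product A, 4.49 kg product B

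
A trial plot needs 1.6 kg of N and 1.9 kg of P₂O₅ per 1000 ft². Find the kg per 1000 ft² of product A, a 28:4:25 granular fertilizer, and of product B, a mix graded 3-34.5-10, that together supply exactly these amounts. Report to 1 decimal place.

5.2 kg product A, 4.9 kg product B

Let a = kg of product A, b = kg of product B (per 1000 ft²).
N: 0.28·a + 0.03·b = 1.6
P₂O₅: 0.04·a + 0.345·b = 1.9
Solving simultaneously: a = 5.18868, b = 4.90566.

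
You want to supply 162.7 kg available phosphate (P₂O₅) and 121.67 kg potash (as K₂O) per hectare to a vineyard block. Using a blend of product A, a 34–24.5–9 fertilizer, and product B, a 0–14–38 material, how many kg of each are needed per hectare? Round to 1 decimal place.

Let a = kg of product A, b = kg of product B (per hectare).
P₂O₅: 0.245·a + 0.14·b = 162.7
K₂O: 0.09·a + 0.38·b = 121.67
From row1: a = (162.7 − 0.14·b) / 0.245.
Into row2: 0.09·(162.7 − 0.14·b)/0.245 + 0.38·b = 121.67 → b = 188.399, a = 556.425.

556.4 kg product A, 188.4 kg product B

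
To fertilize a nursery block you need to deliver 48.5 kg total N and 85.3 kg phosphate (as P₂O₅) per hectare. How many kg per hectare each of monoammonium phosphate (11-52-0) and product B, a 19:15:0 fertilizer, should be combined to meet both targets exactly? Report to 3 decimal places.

108.530 kg monoammonium phosphate, 192.430 kg product B

With a, b = kg per hectare of monoammonium phosphate and product B:
N: 0.11·a + 0.19·b = 48.5
P₂O₅: 0.52·a + 0.15·b = 85.3
Eliminate b: (row1) − 0.19/0.15·(row2) → -0.548667·a = -59.5467, so a = 108.5298.
Then b = (85.3 − 0.52·108.5298) / 0.15 = 192.4301.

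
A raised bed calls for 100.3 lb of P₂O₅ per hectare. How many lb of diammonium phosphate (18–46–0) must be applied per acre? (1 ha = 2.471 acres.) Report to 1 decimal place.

Product per hectare = 100.3 / 46% = 218.043 lb.
Convert to per acre: 218.043 × 0.404694 = 88.241 lb.

88.2 lb of product per acre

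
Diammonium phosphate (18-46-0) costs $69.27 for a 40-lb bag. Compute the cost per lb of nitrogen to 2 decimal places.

N in bag = 40 × 18% = 7.2 lb.
Cost per lb N = $69.27 / 7.2 = $9.6208.

$9.62 per lb N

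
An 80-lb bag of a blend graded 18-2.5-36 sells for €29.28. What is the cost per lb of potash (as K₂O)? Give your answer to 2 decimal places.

€1.02 per lb K₂O

K₂O in bag = 80 × 36% = 28.8 lb.
Cost per lb K₂O = €29.28 / 28.8 = €1.0167.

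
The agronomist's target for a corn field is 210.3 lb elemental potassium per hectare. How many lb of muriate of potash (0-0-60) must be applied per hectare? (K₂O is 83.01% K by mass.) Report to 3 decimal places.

422.238 lb of product per hectare

As K₂O: 210.3 / 0.8301 = 253.343 lb per hectare.
Product per hectare = 253.343 / 60% = 422.2383 lb.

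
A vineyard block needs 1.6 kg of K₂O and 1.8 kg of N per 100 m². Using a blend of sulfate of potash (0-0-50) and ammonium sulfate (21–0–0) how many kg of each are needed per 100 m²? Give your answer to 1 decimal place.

3.2 kg sulfate of potash, 8.6 kg ammonium sulfate

Per-100 m² balance (a = sulfate of potash, b = ammonium sulfate):
K₂O: 0.5·a + 0·b = 1.6
N: 0·a + 0.21·b = 1.8
Solving simultaneously: a = 3.2, b = 8.57143.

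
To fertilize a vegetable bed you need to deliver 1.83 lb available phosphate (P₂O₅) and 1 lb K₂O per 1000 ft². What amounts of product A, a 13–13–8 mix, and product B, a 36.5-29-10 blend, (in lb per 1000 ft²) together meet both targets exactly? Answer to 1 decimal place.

With a, b = lb per 1000 ft² of product A and product B:
P₂O₅: 0.13·a + 0.29·b = 1.83
K₂O: 0.08·a + 0.1·b = 1
Eliminate a: (row1) − 0.13/0.08·(row2) → 0.1275·b = 0.205, so b = 1.60784.
Back-substitute: a = (1.83 − 0.29·1.60784) / 0.13 = 10.4902.

10.5 lb product A, 1.6 lb product B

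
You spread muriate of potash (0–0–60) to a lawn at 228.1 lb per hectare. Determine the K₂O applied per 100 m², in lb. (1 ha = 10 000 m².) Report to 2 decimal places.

1.37 lb K₂O per hundred sq m

K₂O per hectare = 228.1 × 60% = 136.86 lb.
Convert to per 100 m²: 136.86 × 0.01 = 1.3686 lb.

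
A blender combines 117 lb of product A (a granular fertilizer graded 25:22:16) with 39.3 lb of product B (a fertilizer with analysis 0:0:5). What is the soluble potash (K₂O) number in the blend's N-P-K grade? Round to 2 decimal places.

13.23% K₂O

Total mass = 117 + 39.3 = 156.3 lb.
K₂O mass = 16%×117 + 5%×39.3 = 20.685 lb.
% K₂O = 20.685 / 156.3 = 13.2342%.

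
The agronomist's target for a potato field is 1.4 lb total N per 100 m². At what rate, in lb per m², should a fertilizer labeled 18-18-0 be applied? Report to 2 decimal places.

0.08 lb of product per sq m

Product per 100 m² = 1.4 / 18% = 7.77778 lb.
Convert to per m²: 7.77778 × 0.01 = 0.0777778 lb.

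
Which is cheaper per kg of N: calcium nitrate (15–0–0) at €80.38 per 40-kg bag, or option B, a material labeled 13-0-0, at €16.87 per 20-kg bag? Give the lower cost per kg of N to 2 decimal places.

€6.49 per kg N (option B)

calcium nitrate: N per bag = 40 × 15% = 6 kg; cost = 80.38 / 6 = €13.3967/kg N.
option B: N per bag = 20 × 13% = 2.6 kg; cost = 16.87 / 2.6 = €6.4885/kg N.
option B is cheaper.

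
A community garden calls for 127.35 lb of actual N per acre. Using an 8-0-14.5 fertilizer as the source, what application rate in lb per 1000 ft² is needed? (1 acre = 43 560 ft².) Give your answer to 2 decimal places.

Product per acre = 127.35 / 8% = 1591.88 lb.
Convert to per 1000 ft²: 1591.88 × 0.0229568 = 36.5444 lb.

36.54 lb of product per thousand sq ft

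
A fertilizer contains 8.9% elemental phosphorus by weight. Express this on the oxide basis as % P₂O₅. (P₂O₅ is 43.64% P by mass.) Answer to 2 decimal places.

20.39% P₂O₅

%P₂O₅ = 8.9 / 0.4364 = 20.3941%.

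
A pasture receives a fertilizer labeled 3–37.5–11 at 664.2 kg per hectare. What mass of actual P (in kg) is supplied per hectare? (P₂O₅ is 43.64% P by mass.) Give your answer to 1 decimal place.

108.7 kg P per hectare

P₂O₅ per hectare = 664.2 × 37.5% = 249.075 kg.
Elemental P = 249.075 × 0.4364 = 108.696 kg per hectare.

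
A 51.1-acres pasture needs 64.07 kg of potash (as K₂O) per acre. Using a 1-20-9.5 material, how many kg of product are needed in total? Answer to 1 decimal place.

Product per acre = 64.07 / 9.5% = 674.421 kg.
Total product = 674.421 × 51.1 = 34462.92 kg.

34462.9 kg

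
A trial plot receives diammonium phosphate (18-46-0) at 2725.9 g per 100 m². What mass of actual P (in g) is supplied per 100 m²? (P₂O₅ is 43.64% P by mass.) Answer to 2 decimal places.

547.21 g P per hundred sq m

P₂O₅ per 100 m² = 2725.9 × 46% = 1253.91 g.
Elemental P = 1253.91 × 0.4364 = 547.208 g per 100 m².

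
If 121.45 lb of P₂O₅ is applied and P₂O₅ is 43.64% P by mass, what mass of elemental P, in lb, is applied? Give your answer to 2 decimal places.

P = 121.45 × 0.4364 = 53.0008 lb.

53.00 lb P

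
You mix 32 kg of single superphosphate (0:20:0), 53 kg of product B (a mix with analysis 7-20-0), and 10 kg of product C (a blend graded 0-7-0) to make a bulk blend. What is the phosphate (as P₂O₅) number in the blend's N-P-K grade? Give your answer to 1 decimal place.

Total mass = 32 + 53 + 10 = 95 kg.
P₂O₅ mass = 20%×32 + 20%×53 + 7%×10 = 17.7 kg.
% P₂O₅ = 17.7 / 95 = 18.6316%.

18.6% P₂O₅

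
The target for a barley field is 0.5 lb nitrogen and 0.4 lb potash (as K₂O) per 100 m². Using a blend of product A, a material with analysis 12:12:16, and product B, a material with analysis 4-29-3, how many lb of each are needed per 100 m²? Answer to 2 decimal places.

Per-100 m² balance (a = product A, b = product B):
N: 0.12·a + 0.04·b = 0.5
K₂O: 0.16·a + 0.03·b = 0.4
From row1: a = (0.5 − 0.04·b) / 0.12.
Into row2: 0.16·(0.5 − 0.04·b)/0.12 + 0.03·b = 0.4 → b = 11.4286, a = 0.357143.

0.36 lb product A, 11.43 lb product B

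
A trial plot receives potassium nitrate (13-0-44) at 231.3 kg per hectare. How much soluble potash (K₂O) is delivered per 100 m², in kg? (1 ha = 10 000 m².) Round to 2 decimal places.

K₂O per hectare = 231.3 × 44% = 101.772 kg.
Convert to per 100 m²: 101.772 × 0.01 = 1.01772 kg.

1.02 kg K₂O per hundred sq m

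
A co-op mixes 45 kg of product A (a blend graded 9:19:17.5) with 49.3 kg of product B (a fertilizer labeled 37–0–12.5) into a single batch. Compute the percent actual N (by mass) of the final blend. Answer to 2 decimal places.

Total mass = 45 + 49.3 = 94.3 kg.
N mass = 9%×45 + 37%×49.3 = 22.291 kg.
% N = 22.291 / 94.3 = 23.6384%.

23.64% N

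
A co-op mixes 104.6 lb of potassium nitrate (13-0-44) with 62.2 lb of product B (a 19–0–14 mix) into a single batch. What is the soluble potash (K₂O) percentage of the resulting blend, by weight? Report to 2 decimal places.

32.81% K₂O

Total mass = 104.6 + 62.2 = 166.8 lb.
K₂O mass = 44%×104.6 + 14%×62.2 = 54.732 lb.
% K₂O = 54.732 / 166.8 = 32.8129%.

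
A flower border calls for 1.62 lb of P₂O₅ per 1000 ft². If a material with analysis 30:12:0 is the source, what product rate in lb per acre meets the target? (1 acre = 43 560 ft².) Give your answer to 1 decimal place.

588.1 lb of product per acre

Product per 1000 ft² = 1.62 / 12% = 13.5 lb.
Convert to per acre: 13.5 × 43.56 = 588.06 lb.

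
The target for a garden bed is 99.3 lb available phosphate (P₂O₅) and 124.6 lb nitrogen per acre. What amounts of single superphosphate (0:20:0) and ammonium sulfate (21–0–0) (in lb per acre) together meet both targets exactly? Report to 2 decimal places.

Let a = lb of single superphosphate, b = lb of ammonium sulfate (per acre).
P₂O₅: 0.2·a + 0·b = 99.3
N: 0·a + 0.21·b = 124.6
Solving simultaneously: a = 496.5, b = 593.333.

496.50 lb single superphosphate, 593.33 lb ammonium sulfate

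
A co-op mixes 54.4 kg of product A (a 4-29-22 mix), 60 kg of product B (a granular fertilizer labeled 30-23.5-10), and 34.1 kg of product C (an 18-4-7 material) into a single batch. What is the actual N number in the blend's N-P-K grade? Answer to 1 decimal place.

Total mass = 54.4 + 60 + 34.1 = 148.5 kg.
N mass = 4%×54.4 + 30%×60 + 18%×34.1 = 26.314 kg.
% N = 26.314 / 148.5 = 17.7199%.

17.7% N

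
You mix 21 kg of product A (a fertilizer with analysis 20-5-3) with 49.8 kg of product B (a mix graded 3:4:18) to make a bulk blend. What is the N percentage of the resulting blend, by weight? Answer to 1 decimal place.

Total mass = 21 + 49.8 = 70.8 kg.
N mass = 20%×21 + 3%×49.8 = 5.694 kg.
% N = 5.694 / 70.8 = 8.04237%.

8.0% N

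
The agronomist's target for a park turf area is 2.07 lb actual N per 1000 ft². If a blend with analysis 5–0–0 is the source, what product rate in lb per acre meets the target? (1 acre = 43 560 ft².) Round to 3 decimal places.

Product per 1000 ft² = 2.07 / 5% = 41.4 lb.
Convert to per acre: 41.4 × 43.56 = 1803.384 lb.

1803.384 lb of product per acre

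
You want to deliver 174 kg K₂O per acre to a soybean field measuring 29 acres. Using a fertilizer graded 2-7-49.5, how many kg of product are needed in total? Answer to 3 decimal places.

Product per acre = 174 / 49.5% = 351.515 kg.
Total product = 351.515 × 29 = 10193.9394 kg.

10193.939 kg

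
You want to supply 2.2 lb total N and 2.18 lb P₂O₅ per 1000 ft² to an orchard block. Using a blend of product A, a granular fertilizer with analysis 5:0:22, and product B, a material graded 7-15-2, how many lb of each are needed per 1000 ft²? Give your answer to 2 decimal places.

23.65 lb product A, 14.53 lb product B

With a, b = lb per 1000 ft² of product A and product B:
N: 0.05·a + 0.07·b = 2.2
P₂O₅: 0·a + 0.15·b = 2.18
Solving simultaneously: a = 23.6533, b = 14.5333.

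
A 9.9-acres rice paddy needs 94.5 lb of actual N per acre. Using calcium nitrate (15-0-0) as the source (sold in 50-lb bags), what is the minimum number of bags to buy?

125 bags

Product per acre = 94.5 / 15% = 630 lb.
Total product = 630 × 9.9 = 6237 lb.
Bags = ⌈6237 / 50⌉ = 125.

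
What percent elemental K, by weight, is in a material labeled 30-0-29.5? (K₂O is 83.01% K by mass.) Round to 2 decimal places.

%K = 29.5 × 0.8301 = 24.4879%.

24.49% K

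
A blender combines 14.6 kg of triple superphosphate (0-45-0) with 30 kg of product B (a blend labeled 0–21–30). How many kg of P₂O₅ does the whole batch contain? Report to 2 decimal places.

P₂O₅ mass = 45%×14.6 + 21%×30 = 12.87 kg.

12.87 kg P₂O₅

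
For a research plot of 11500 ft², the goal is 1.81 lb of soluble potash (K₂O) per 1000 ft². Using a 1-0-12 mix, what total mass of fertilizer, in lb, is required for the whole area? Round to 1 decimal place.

Product per 1000 ft² = 1.81 / 12% = 15.0833 lb.
Total product = 15.0833 × 11500 / 1000 = 173.458 lb.

173.5 lb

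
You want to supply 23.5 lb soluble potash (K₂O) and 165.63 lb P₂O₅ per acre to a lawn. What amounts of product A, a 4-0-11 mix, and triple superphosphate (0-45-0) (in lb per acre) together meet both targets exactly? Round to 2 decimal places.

213.64 lb product A, 368.07 lb triple superphosphate

Let a = lb of product A, b = lb of triple superphosphate (per acre).
K₂O: 0.11·a + 0·b = 23.5
P₂O₅: 0·a + 0.45·b = 165.63
Solving simultaneously: a = 213.636, b = 368.067.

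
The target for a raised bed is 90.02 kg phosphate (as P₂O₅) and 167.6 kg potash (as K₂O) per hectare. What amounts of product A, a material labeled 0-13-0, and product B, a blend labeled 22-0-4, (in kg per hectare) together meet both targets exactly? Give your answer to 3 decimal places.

Let a = kg of product A, b = kg of product B (per hectare).
P₂O₅: 0.13·a + 0·b = 90.02
K₂O: 0·a + 0.04·b = 167.6
Solving simultaneously: a = 692.4615, b = 4190.

692.462 kg product A, 4190.000 kg product B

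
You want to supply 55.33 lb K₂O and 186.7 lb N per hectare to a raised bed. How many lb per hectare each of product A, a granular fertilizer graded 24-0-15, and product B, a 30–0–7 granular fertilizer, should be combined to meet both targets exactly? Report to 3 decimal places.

Let a = lb of product A, b = lb of product B (per hectare).
K₂O: 0.15·a + 0.07·b = 55.33
N: 0.24·a + 0.3·b = 186.7
Eliminate b: (row1) − 0.07/0.3·(row2) → 0.094·a = 11.7667, so a = 125.1773.
Then b = (186.7 − 0.24·125.1773) / 0.3 = 522.19149.

125.177 lb product A, 522.191 lb product B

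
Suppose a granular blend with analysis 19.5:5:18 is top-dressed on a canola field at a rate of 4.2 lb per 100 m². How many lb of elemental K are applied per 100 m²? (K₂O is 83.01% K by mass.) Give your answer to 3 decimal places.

0.628 lb K per hundred sq m

K₂O per 100 m² = 4.2 × 18% = 0.756 lb.
Elemental K = 0.756 × 0.8301 = 0.627556 lb per 100 m².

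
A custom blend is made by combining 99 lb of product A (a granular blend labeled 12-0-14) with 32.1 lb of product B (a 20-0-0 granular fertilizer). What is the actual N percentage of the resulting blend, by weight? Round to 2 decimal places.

13.96% N

Total mass = 99 + 32.1 = 131.1 lb.
N mass = 12%×99 + 20%×32.1 = 18.3 lb.
% N = 18.3 / 131.1 = 13.9588%.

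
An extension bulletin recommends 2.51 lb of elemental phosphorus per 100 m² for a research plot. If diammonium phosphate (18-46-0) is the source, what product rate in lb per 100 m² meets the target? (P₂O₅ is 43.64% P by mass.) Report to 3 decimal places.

12.503 lb of product per hundred sq m

As P₂O₅: 2.51 / 0.4364 = 5.7516 lb per 100 m².
Product per 100 m² = 5.7516 / 46% = 12.50349 lb.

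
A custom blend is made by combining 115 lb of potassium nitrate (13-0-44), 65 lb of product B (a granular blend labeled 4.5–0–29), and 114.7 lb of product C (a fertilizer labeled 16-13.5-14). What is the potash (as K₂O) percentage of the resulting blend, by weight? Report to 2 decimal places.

Total mass = 115 + 65 + 114.7 = 294.7 lb.
K₂O mass = 44%×115 + 29%×65 + 14%×114.7 = 85.508 lb.
% K₂O = 85.508 / 294.7 = 29.0153%.

29.02% K₂O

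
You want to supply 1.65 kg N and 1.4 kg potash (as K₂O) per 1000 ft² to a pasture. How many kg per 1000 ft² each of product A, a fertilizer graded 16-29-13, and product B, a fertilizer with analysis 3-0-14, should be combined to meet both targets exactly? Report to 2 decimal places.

10.22 kg product A, 0.51 kg product B

Let a = kg of product A, b = kg of product B (per 1000 ft²).
N: 0.16·a + 0.03·b = 1.65
K₂O: 0.13·a + 0.14·b = 1.4
Eliminate a: (row1) − 0.16/0.13·(row2) → -0.142308·b = -0.0730769, so b = 0.513514.
Back-substitute: a = (1.65 − 0.03·0.513514) / 0.16 = 10.2162.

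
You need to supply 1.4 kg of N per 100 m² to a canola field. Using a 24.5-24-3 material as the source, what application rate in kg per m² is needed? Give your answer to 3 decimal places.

Product per 100 m² = 1.4 / 24.5% = 5.71429 kg.
Convert to per m²: 5.71429 × 0.01 = 0.0571429 kg.

0.057 kg of product per sq m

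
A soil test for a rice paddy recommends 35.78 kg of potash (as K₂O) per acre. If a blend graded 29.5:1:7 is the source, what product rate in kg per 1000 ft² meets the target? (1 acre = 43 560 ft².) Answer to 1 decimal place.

11.7 kg of product per thousand sq ft

Product per acre = 35.78 / 7% = 511.143 kg.
Convert to per 1000 ft²: 511.143 × 0.0229568 = 11.7342 kg.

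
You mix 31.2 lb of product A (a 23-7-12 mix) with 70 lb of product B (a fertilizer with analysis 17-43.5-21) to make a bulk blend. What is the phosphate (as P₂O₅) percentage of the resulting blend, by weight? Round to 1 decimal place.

Total mass = 31.2 + 70 = 101.2 lb.
P₂O₅ mass = 7%×31.2 + 43.5%×70 = 32.634 lb.
% P₂O₅ = 32.634 / 101.2 = 32.247%.

32.2% P₂O₅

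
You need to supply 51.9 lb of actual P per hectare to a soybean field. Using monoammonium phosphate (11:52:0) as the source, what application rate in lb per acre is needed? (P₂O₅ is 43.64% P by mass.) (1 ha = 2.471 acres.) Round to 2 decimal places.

As P₂O₅: 51.9 / 0.4364 = 118.928 lb per hectare.
Product per hectare = 118.928 / 52% = 228.707 lb.
Convert to per acre: 228.707 × 0.404694 = 92.5564 lb.

92.56 lb of product per acre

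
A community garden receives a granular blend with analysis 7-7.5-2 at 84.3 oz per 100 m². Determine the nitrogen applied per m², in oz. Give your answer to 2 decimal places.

0.06 oz N per sq m

nitrogen per 100 m² = 84.3 × 7% = 5.901 oz.
Convert to per m²: 5.901 × 0.01 = 0.05901 oz.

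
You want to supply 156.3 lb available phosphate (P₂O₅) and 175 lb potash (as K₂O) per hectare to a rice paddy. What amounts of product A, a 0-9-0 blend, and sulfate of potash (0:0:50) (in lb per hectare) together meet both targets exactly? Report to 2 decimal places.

Let a = lb of product A, b = lb of sulfate of potash (per hectare).
P₂O₅: 0.09·a + 0·b = 156.3
K₂O: 0·a + 0.5·b = 175
Solving simultaneously: a = 1736.667, b = 350.

1736.67 lb product A, 350.00 lb sulfate of potash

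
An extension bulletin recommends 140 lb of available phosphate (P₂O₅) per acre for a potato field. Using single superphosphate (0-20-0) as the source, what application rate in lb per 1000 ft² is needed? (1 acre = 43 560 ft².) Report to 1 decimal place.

16.1 lb of product per thousand sq ft

Product per acre = 140 / 20% = 700 lb.
Convert to per 1000 ft²: 700 × 0.0229568 = 16.0698 lb.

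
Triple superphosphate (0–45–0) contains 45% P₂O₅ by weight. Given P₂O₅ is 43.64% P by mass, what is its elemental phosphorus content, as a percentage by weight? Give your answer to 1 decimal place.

19.6% P

%P = 45 × 0.4364 = 19.638%.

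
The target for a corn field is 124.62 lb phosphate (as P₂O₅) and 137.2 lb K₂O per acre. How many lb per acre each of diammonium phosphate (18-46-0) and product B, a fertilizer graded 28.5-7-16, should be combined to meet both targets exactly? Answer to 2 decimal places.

Per-acre balance (a = diammonium phosphate, b = product B):
P₂O₅: 0.46·a + 0.07·b = 124.62
K₂O: 0·a + 0.16·b = 137.2
Solving simultaneously: a = 140.424, b = 857.5.

140.42 lb diammonium phosphate, 857.50 lb product B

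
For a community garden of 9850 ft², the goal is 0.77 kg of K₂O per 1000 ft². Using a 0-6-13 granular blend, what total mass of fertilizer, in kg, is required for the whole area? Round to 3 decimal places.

58.342 kg

Product per 1000 ft² = 0.77 / 13% = 5.92308 kg.
Total product = 5.92308 × 9850 / 1000 = 58.3423 kg.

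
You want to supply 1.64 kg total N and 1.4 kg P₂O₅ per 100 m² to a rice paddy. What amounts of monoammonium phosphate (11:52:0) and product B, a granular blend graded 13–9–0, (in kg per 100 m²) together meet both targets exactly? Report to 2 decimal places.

With a, b = kg per 100 m² of monoammonium phosphate and product B:
N: 0.11·a + 0.13·b = 1.64
P₂O₅: 0.52·a + 0.09·b = 1.4
From row1: a = (1.64 − 0.13·b) / 0.11.
Into row2: 0.52·(1.64 − 0.13·b)/0.11 + 0.09·b = 1.4 → b = 12.1109, a = 0.596187.

0.60 kg monoammonium phosphate, 12.11 kg product B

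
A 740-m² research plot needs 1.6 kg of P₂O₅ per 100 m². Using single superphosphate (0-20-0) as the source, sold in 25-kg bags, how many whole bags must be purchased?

3 bags

Product per 100 m² = 1.6 / 20% = 8 kg.
Total product = 8 × 740 / 100 = 59.2 kg.
Bags = ⌈59.2 / 25⌉ = 3.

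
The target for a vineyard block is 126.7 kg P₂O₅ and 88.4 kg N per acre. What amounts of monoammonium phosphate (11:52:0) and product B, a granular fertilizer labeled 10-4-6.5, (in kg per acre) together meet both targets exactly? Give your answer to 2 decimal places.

191.89 kg monoammonium phosphate, 672.92 kg product B

With a, b = kg per acre of monoammonium phosphate and product B:
P₂O₅: 0.52·a + 0.04·b = 126.7
N: 0.11·a + 0.1·b = 88.4
Solving simultaneously: a = 191.891, b = 672.9202.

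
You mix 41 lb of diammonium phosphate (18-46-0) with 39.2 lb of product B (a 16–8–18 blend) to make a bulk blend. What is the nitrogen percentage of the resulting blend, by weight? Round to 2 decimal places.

17.02% N

Total mass = 41 + 39.2 = 80.2 lb.
N mass = 18%×41 + 16%×39.2 = 13.652 lb.
% N = 13.652 / 80.2 = 17.0224%.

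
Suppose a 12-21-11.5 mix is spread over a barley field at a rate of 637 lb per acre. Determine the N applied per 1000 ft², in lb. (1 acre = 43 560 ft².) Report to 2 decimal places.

nitrogen per acre = 637 × 12% = 76.44 lb.
Convert to per 1000 ft²: 76.44 × 0.0229568 = 1.75482 lb.

1.75 lb N per thousand sq ft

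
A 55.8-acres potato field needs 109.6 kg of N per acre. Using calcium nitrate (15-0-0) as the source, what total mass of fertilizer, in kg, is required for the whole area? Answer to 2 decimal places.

40771.20 kg

Product per acre = 109.6 / 15% = 730.667 kg.
Total product = 730.667 × 55.8 = 40771.2 kg.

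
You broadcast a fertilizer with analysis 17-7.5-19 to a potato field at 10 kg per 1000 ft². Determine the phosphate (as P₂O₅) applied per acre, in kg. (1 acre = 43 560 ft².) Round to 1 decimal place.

P₂O₅ per 1000 ft² = 10 × 7.5% = 0.75 kg.
Convert to per acre: 0.75 × 43.56 = 32.67 kg.

32.7 kg P₂O₅ per acre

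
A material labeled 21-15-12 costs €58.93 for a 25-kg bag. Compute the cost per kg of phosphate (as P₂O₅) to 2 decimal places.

P₂O₅ in bag = 25 × 15% = 3.75 kg.
Cost per kg P₂O₅ = €58.93 / 3.75 = €15.7147.

€15.71 per kg P₂O₅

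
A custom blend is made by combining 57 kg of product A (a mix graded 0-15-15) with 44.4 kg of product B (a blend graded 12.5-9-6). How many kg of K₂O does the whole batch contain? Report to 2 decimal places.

K₂O mass = 15%×57 + 6%×44.4 = 11.214 kg.

11.21 kg K₂O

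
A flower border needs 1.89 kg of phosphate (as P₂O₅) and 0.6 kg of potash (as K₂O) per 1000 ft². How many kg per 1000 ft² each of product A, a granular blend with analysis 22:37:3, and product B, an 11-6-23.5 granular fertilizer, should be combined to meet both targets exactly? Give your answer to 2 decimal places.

4.79 kg product A, 1.94 kg product B

Let a = kg of product A, b = kg of product B (per 1000 ft²).
P₂O₅: 0.37·a + 0.06·b = 1.89
K₂O: 0.03·a + 0.235·b = 0.6
Eliminate a: (row1) − 0.37/0.03·(row2) → -2.83833·b = -5.51, so b = 1.94128.
Back-substitute: a = (1.89 − 0.06·1.94128) / 0.37 = 4.79331.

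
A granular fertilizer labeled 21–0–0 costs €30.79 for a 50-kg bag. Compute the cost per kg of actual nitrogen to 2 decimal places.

N in bag = 50 × 21% = 10.5 kg.
Cost per kg N = €30.79 / 10.5 = €2.9324.

€2.93 per kg N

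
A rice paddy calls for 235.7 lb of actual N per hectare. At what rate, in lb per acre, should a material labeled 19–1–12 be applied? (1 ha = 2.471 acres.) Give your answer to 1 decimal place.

502.0 lb of product per acre

Product per hectare = 235.7 / 19% = 1240.53 lb.
Convert to per acre: 1240.53 × 0.404694 = 502.034 lb.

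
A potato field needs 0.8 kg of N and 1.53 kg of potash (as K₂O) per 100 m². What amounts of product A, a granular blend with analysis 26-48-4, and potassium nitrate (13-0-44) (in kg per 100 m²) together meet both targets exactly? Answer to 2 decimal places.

Per-100 m² balance (a = product A, b = potassium nitrate):
N: 0.26·a + 0.13·b = 0.8
K₂O: 0.04·a + 0.44·b = 1.53
Solving simultaneously: a = 1.40201, b = 3.34982.

1.40 kg product A, 3.35 kg potassium nitrate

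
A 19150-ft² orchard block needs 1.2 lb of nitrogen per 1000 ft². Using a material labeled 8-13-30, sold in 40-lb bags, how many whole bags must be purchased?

8 bags

Product per 1000 ft² = 1.2 / 8% = 15 lb.
Total product = 15 × 19150 / 1000 = 287.25 lb.
Bags = ⌈287.25 / 40⌉ = 8.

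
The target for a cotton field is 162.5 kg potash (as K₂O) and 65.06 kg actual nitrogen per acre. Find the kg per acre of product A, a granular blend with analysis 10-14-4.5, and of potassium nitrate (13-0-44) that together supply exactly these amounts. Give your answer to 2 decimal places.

Per-acre balance (a = product A, b = potassium nitrate):
K₂O: 0.045·a + 0.44·b = 162.5
N: 0.1·a + 0.13·b = 65.06
From row1: a = (162.5 − 0.44·b) / 0.045.
Into row2: 0.1·(162.5 − 0.44·b)/0.045 + 0.13·b = 65.06 → b = 349.208, a = 196.629.

196.63 kg product A, 349.21 kg potassium nitrate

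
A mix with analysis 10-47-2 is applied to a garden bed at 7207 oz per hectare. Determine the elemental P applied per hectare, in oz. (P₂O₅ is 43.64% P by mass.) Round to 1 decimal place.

1478.2 oz P per hectare

P₂O₅ per hectare = 7207 × 47% = 3387.29 oz.
Elemental P = 3387.29 × 0.4364 = 1478.21 oz per hectare.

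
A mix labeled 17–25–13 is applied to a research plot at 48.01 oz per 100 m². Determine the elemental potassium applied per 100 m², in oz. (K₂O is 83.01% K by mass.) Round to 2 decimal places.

5.18 oz K per hundred sq m

K₂O per 100 m² = 48.01 × 13% = 6.2413 oz.
Elemental K = 6.2413 × 0.8301 = 5.1809 oz per 100 m².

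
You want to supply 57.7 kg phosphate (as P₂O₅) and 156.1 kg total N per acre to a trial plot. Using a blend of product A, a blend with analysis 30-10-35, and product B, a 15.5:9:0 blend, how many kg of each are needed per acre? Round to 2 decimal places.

443.96 kg product A, 147.83 kg product B

With a, b = kg per acre of product A and product B:
P₂O₅: 0.1·a + 0.09·b = 57.7
N: 0.3·a + 0.155·b = 156.1
Solving simultaneously: a = 443.957, b = 147.826.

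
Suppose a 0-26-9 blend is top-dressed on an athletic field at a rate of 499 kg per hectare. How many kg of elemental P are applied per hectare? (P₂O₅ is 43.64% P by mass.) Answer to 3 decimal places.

P₂O₅ per hectare = 499 × 26% = 129.74 kg.
Elemental P = 129.74 × 0.4364 = 56.6185 kg per hectare.

56.619 kg P per hectare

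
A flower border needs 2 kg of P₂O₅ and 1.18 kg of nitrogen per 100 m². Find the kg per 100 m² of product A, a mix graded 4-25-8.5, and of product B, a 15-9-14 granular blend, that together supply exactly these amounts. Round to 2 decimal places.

With a, b = kg per 100 m² of product A and product B:
P₂O₅: 0.25·a + 0.09·b = 2
N: 0.04·a + 0.15·b = 1.18
Solving simultaneously: a = 5.71681, b = 6.34218.

5.72 kg product A, 6.34 kg product B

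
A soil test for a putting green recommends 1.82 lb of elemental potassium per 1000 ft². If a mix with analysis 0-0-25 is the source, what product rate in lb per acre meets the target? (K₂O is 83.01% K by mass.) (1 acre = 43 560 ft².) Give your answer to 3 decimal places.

As K₂O: 1.82 / 0.8301 = 2.19251 lb per 1000 ft².
Product per 1000 ft² = 2.19251 / 25% = 8.77003 lb.
Convert to per acre: 8.77003 × 43.56 = 382.0224 lb.

382.022 lb of product per acre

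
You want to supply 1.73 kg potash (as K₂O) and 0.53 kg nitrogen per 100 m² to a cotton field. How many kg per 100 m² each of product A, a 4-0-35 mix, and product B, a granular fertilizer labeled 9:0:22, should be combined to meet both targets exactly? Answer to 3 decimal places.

1.722 kg product A, 5.123 kg product B

Per-100 m² balance (a = product A, b = product B):
K₂O: 0.35·a + 0.22·b = 1.73
N: 0.04·a + 0.09·b = 0.53
Eliminate a: (row1) − 0.35/0.04·(row2) → -0.5675·b = -2.9075, so b = 5.12335.
Back-substitute: a = (1.73 − 0.22·5.12335) / 0.35 = 1.72247.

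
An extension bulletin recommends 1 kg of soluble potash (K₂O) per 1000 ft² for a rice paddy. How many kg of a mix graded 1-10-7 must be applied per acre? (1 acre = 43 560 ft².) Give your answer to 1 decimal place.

Product per 1000 ft² = 1 / 7% = 14.2857 kg.
Convert to per acre: 14.2857 × 43.56 = 622.286 kg.

622.3 kg of product per acre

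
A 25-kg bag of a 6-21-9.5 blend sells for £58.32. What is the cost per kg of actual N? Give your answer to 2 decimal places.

N in bag = 25 × 6% = 1.5 kg.
Cost per kg N = £58.32 / 1.5 = £38.8800.

£38.88 per kg N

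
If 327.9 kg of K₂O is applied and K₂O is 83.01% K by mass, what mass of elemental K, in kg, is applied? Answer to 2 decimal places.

272.19 kg K

K = 327.9 × 0.8301 = 272.1898 kg.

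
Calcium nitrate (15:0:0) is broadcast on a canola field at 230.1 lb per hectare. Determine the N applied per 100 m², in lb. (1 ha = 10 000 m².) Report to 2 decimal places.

nitrogen per hectare = 230.1 × 15% = 34.515 lb.
Convert to per 100 m²: 34.515 × 0.01 = 0.34515 lb.

0.35 lb N per hundred sq m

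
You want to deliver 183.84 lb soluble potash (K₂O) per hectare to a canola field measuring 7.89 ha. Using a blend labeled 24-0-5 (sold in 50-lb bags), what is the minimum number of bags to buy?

581 bags

Product per hectare = 183.84 / 5% = 3676.8 lb.
Total product = 3676.8 × 7.89 = 29010 lb.
Bags = ⌈29010 / 50⌉ = 581.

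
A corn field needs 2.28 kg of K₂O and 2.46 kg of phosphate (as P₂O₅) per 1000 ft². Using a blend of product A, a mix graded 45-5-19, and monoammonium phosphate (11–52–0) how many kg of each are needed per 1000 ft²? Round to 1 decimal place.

12.0 kg product A, 3.6 kg monoammonium phosphate

With a, b = kg per 1000 ft² of product A and monoammonium phosphate:
K₂O: 0.19·a + 0·b = 2.28
P₂O₅: 0.05·a + 0.52·b = 2.46
Solving simultaneously: a = 12, b = 3.57692.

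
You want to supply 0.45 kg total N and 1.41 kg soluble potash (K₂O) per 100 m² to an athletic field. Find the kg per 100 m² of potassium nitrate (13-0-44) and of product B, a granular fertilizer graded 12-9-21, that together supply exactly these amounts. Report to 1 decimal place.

Per-100 m² balance (a = potassium nitrate, b = product B):
N: 0.13·a + 0.12·b = 0.45
K₂O: 0.44·a + 0.21·b = 1.41
From row1: a = (0.45 − 0.12·b) / 0.13.
Into row2: 0.44·(0.45 − 0.12·b)/0.13 + 0.21·b = 1.41 → b = 0.576471, a = 2.92941.

2.9 kg potassium nitrate, 0.6 kg product B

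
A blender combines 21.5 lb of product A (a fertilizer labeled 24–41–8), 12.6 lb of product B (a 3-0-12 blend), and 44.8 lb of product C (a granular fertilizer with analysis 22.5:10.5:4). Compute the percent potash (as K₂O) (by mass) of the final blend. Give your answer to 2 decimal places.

Total mass = 21.5 + 12.6 + 44.8 = 78.9 lb.
K₂O mass = 8%×21.5 + 12%×12.6 + 4%×44.8 = 5.024 lb.
% K₂O = 5.024 / 78.9 = 6.36755%.

6.37% K₂O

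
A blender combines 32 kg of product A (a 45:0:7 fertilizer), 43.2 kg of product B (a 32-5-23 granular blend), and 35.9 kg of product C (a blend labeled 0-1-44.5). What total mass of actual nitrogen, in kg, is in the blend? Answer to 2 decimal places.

28.22 kg N

N mass = 45%×32 + 32%×43.2 + 0%×35.9 = 28.224 kg.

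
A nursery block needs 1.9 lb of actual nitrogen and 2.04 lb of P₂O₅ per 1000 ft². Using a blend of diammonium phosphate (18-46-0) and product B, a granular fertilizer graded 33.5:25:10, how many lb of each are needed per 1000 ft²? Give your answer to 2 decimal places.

With a, b = lb per 1000 ft² of diammonium phosphate and product B:
N: 0.18·a + 0.335·b = 1.9
P₂O₅: 0.46·a + 0.25·b = 2.04
Eliminate b: (row1) − 0.335/0.25·(row2) → -0.4364·a = -0.8336, so a = 1.91017.
Then b = (2.04 − 0.46·1.91017) / 0.25 = 4.64528.

1.91 lb diammonium phosphate, 4.65 lb product B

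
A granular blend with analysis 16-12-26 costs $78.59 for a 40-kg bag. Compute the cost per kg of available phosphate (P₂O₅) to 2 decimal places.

$16.37 per kg P₂O₅

P₂O₅ in bag = 40 × 12% = 4.8 kg.
Cost per kg P₂O₅ = $78.59 / 4.8 = $16.3729.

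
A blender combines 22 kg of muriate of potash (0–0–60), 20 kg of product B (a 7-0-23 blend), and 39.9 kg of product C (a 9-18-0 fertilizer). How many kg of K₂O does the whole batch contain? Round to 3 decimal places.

K₂O mass = 60%×22 + 23%×20 + 0%×39.9 = 17.8 kg.

17.800 kg K₂O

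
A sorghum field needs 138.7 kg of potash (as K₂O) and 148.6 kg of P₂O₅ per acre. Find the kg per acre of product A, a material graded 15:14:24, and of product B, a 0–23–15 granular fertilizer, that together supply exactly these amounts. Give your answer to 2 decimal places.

281.02 kg product A, 475.03 kg product B

Per-acre balance (a = product A, b = product B):
K₂O: 0.24·a + 0.15·b = 138.7
P₂O₅: 0.14·a + 0.23·b = 148.6
Eliminate a: (row1) − 0.24/0.14·(row2) → -0.244286·b = -116.043, so b = 475.029.
Back-substitute: a = (138.7 − 0.15·475.029) / 0.24 = 281.023.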